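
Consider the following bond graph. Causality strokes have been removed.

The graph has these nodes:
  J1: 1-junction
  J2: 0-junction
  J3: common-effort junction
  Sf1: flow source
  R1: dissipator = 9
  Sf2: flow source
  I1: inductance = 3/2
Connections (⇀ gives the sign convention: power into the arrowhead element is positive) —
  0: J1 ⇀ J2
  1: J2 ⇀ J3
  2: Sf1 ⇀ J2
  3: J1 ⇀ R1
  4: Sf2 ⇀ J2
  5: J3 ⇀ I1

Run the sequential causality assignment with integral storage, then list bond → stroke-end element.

β0 stroke→J2
β1 stroke→J3
β2 stroke→Sf1
β3 stroke→J1
β4 stroke→Sf2
β5 stroke→I1

#2 stroke at Sf1  (Sf1 (Sf) sets flow on bond)
#4 stroke at Sf2  (Sf2 (Sf) sets flow on bond)
#5 stroke at I1  (prefer integral on I1)
#1 stroke at J3  (closing 0-jn rule on J3)
#0 stroke at J2  (J2 needs exactly one e-in)
#3 stroke at J1  (1-jn J1 has f-setter on 0)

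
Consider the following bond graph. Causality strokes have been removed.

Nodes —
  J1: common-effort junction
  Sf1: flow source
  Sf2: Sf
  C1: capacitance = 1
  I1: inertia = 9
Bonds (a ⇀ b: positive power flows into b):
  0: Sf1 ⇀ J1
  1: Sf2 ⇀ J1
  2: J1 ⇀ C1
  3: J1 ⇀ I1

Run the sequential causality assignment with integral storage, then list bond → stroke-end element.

β0 →Sf1
β1 →Sf2
β2 →J1
β3 →I1

β0 stroke→Sf1  (Sf1: flow source, stroke at near end)
β1 stroke→Sf2  (Sf2 fixes flow; stroke at Sf2)
β2 stroke→J1  (C1 integral (e out))
β3 stroke→I1  (0-jn J1 has e-setter on 2)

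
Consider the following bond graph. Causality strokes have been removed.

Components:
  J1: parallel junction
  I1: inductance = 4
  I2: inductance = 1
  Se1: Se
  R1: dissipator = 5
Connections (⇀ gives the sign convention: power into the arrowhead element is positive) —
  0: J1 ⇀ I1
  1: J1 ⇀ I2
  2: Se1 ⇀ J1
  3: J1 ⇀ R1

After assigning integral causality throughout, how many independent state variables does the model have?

2  (I1, I2 all integral)

bond 2 stroke at J1  (Se1 fixes effort; stroke away)
bond 0 stroke at I1  (J1: bond 2 brought effort, rest push out)
bond 1 stroke at I2  (J1 effort already set via bond 2)
bond 3 stroke at R1  (J1: bond 2 brought effort, rest push out)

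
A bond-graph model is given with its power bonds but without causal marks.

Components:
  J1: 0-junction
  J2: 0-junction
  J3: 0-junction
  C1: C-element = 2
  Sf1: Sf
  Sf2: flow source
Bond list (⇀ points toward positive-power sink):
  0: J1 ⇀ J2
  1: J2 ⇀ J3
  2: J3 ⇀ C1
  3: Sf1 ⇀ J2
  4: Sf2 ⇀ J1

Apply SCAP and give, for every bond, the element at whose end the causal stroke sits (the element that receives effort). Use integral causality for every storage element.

b0 |J1
b1 |J2
b2 |J3
b3 |Sf1
b4 |Sf2

β3 →Sf1  (Sf1 (Sf) sets flow on bond)
β4 →Sf2  (Sf2: flow source, stroke at near end)
β0 →J1  (J1 needs exactly one e-in)
β1 →J2  (J2: last free bond brings effort in)
β2 →J3  (J3: last free bond brings effort in)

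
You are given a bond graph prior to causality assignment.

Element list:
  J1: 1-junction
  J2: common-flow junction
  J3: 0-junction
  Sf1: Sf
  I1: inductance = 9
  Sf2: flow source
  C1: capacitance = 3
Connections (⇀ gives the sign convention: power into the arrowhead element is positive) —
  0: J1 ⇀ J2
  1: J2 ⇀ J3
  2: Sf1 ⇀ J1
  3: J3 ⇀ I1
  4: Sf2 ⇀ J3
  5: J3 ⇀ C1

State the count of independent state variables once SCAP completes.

#2 →Sf1  (source Sf1 imposes f)
#4 →Sf2  (Sf2 fixes flow; stroke at Sf2)
#0 →J1  (1-jn J1 has f-setter on 2)
#1 →J2  (common-f at J2 fixed by 0)
#3 →I1  (I1 outputs flow p/I1)
#5 →J3  (J3 needs exactly one e-in)

2  (C1, I1 all integral)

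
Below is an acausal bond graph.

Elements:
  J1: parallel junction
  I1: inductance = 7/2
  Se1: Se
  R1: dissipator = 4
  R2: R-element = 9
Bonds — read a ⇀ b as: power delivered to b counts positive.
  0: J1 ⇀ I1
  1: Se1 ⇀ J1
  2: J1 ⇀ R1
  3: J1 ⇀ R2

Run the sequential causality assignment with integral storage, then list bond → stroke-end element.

#0 stroke→I1
#1 stroke→J1
#2 stroke→R1
#3 stroke→R2

bond 1 |J1  (source Se1 imposes e)
bond 0 |I1  (common-e at J1 fixed by 1)
bond 2 |R1  (common-e at J1 fixed by 1)
bond 3 |R2  (J1: bond 1 brought effort, rest push out)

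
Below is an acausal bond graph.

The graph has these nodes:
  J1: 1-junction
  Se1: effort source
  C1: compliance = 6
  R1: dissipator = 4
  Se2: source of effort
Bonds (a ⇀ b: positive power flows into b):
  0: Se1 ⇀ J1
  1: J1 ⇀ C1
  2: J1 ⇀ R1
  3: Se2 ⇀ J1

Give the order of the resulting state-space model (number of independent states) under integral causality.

b0 |J1  (Se1 fixes effort; stroke away)
b3 |J1  (Se2: effort source, stroke at far end)
b1 |J1  (prefer integral on C1)
b2 |R1  (closing 1-jn rule on J1)

1  (C1 all integral)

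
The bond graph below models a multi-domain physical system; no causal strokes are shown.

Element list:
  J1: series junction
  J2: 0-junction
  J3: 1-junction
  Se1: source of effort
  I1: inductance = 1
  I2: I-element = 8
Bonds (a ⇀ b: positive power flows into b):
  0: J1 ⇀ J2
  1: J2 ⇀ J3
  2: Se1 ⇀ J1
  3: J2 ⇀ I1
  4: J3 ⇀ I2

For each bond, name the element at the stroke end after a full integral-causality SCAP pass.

bond 0 →J2
bond 1 →J3
bond 2 →J1
bond 3 →I1
bond 4 →I2

bond 2 stroke at J1  (Se1 (Se) sets effort on bond)
bond 0 stroke at J2  (only one flow-in slot at J1)
bond 1 stroke at J3  (J2 effort already set via bond 0)
bond 3 stroke at I1  (J2: bond 0 brought effort, rest push out)
bond 4 stroke at I2  (J3: last free bond brings flow in)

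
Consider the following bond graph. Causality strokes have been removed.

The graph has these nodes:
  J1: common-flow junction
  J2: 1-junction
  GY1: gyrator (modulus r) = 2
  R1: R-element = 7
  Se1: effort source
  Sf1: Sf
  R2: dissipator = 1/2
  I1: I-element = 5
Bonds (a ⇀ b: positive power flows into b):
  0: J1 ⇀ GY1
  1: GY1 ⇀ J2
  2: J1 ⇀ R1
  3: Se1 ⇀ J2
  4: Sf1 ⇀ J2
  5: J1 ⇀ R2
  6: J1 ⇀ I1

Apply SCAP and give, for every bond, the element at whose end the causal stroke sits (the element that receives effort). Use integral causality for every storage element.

#0 stroke→J1
#1 stroke→J2
#2 stroke→J1
#3 stroke→J2
#4 stroke→Sf1
#5 stroke→J1
#6 stroke→I1

#3 stroke at J2  (Se1: effort source, stroke at far end)
#4 stroke at Sf1  (Sf1 fixes flow; stroke at Sf1)
#1 stroke at J2  (J2: bond 4 brought flow, rest push out)
#0 stroke at J1  (GY GY1: same side as bond 1)
#6 stroke at I1  (I1 outputs flow p/I1)
#2 stroke at J1  (J1: bond 6 brought flow, rest push out)
#5 stroke at J1  (J1: bond 6 brought flow, rest push out)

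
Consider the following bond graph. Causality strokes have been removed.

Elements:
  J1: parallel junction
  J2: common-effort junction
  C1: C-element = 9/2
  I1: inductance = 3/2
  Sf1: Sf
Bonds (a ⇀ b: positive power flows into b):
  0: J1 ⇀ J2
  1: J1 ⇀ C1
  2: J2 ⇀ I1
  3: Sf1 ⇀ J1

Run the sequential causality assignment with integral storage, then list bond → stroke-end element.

bond 3 →Sf1  (Sf1 fixes flow; stroke at Sf1)
bond 1 →J1  (prefer integral on C1)
bond 0 →J2  (J1 effort already set via bond 1)
bond 2 →I1  (0-jn J2 has e-setter on 0)

b0 |J2
b1 |J1
b2 |I1
b3 |Sf1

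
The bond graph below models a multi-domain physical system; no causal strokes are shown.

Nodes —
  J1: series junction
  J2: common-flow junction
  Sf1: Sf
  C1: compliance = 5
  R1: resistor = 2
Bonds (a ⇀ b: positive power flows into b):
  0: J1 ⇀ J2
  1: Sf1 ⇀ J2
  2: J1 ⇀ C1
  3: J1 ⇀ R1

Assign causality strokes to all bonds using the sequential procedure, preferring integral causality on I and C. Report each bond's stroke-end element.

b1 stroke at Sf1  (source Sf1 imposes f)
b0 stroke at J2  (common-f at J2 fixed by 1)
b2 stroke at J1  (J1 flow already set via bond 0)
b3 stroke at J1  (1-jn J1 has f-setter on 0)

bond 0 |J2
bond 1 |Sf1
bond 2 |J1
bond 3 |J1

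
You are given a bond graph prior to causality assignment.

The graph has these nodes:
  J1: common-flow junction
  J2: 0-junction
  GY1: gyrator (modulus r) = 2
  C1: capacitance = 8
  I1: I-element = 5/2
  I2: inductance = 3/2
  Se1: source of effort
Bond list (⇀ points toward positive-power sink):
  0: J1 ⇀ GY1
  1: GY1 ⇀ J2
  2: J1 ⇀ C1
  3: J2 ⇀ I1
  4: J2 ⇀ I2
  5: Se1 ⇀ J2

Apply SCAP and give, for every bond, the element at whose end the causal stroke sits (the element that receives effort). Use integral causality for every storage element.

β0 stroke→GY1
β1 stroke→GY1
β2 stroke→J1
β3 stroke→I1
β4 stroke→I2
β5 stroke→J2

bond 5 |J2  (Se1: effort source, stroke at far end)
bond 1 |GY1  (J2 effort already set via bond 5)
bond 3 |I1  (J2: bond 5 brought effort, rest push out)
bond 4 |I2  (J2: bond 5 brought effort, rest push out)
bond 0 |GY1  (through GY1, causality inverts; strokes same side of GY1)
bond 2 |J1  (common-f at J1 fixed by 0)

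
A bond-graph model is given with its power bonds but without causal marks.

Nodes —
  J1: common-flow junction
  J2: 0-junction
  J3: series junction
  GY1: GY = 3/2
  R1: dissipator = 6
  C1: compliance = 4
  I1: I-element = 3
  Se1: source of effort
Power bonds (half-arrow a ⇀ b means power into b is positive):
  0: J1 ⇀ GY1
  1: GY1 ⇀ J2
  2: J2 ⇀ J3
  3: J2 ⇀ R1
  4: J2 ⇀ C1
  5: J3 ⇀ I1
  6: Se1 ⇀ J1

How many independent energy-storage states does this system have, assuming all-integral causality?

2  (C1, I1 all integral)

bond 6 →J1  (Se1 fixes effort; stroke away)
bond 0 →GY1  (only one flow-in slot at J1)
bond 1 →GY1  (through GY1, causality inverts; strokes same side of GY1)
bond 4 →J2  (C1 outputs effort q/C1)
bond 2 →J3  (common-e at J2 fixed by 4)
bond 3 →R1  (0-jn J2 has e-setter on 4)
bond 5 →I1  (closing 1-jn rule on J3)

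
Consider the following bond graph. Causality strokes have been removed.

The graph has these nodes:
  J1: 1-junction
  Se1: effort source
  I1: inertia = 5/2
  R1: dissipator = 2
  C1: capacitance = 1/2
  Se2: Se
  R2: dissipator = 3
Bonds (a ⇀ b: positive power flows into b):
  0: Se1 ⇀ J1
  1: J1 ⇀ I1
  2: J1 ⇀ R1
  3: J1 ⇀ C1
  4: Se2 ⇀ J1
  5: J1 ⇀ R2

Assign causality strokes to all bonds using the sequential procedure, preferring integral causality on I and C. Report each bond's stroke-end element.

#0 →J1
#1 →I1
#2 →J1
#3 →J1
#4 →J1
#5 →J1

β0 |J1  (Se1 (Se) sets effort on bond)
β4 |J1  (source Se2 imposes e)
β1 |I1  (I1 integral (f out))
β2 |J1  (J1: bond 1 brought flow, rest push out)
β3 |J1  (1-jn J1 has f-setter on 1)
β5 |J1  (1-jn J1 has f-setter on 1)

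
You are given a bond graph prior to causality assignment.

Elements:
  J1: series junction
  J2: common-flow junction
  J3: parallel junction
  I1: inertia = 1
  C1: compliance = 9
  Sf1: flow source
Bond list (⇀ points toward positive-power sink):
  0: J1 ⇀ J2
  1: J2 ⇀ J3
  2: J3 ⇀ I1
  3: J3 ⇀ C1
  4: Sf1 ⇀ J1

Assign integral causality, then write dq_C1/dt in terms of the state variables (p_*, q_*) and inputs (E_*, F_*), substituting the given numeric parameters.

#4 stroke at Sf1  (Sf1 (Sf) sets flow on bond)
#0 stroke at J1  (J1 flow already set via bond 4)
#1 stroke at J2  (J2 flow already set via bond 0)
#2 stroke at I1  (I1 integral (f out))
#3 stroke at J3  (J3 needs exactly one e-in)

dq_C1/dt = F_Sf1 - p_I1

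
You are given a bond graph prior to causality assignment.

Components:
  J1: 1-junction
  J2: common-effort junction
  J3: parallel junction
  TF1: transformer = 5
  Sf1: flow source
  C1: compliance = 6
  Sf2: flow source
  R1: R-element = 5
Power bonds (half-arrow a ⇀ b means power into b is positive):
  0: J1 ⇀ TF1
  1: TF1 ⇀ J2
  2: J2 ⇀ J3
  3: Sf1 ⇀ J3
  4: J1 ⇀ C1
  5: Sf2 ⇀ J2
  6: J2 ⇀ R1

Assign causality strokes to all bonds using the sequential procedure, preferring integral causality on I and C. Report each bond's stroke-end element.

bond 0 →TF1
bond 1 →J2
bond 2 →J3
bond 3 →Sf1
bond 4 →J1
bond 5 →Sf2
bond 6 →R1

β3 |Sf1  (source Sf1 imposes f)
β5 |Sf2  (Sf2 (Sf) sets flow on bond)
β2 |J3  (J3 needs exactly one e-in)
β4 |J1  (prefer integral on C1)
β0 |TF1  (J1: last free bond brings flow in)
β1 |J2  (through TF1, causality passes straight; one stroke at TF1)
β6 |R1  (J2 effort already set via bond 1)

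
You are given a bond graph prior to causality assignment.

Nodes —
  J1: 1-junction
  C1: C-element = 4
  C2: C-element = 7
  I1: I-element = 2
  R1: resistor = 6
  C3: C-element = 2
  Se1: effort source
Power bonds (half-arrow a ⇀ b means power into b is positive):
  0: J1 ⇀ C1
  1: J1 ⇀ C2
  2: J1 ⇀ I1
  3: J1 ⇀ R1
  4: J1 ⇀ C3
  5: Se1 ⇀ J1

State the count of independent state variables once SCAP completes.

bond 5 stroke→J1  (source Se1 imposes e)
bond 0 stroke→J1  (C1 outputs effort q/C1)
bond 1 stroke→J1  (C2: C, integral causality)
bond 2 stroke→I1  (I1 integral (f out))
bond 3 stroke→J1  (1-jn J1 has f-setter on 2)
bond 4 stroke→J1  (J1: bond 2 brought flow, rest push out)

4  (C1, C2, C3, I1 all integral)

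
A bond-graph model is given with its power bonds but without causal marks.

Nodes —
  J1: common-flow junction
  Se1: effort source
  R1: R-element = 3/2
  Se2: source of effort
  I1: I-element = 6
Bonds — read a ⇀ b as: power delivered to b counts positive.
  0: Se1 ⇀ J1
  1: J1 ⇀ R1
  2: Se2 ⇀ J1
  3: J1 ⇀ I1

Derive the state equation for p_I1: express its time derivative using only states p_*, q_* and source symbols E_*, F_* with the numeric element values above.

b0 |J1  (Se1 (Se) sets effort on bond)
b2 |J1  (Se2: effort source, stroke at far end)
b3 |I1  (I1: I, integral causality)
b1 |J1  (J1 flow already set via bond 3)

dp_I1/dt = E_Se1 + E_Se2 - p_I1/4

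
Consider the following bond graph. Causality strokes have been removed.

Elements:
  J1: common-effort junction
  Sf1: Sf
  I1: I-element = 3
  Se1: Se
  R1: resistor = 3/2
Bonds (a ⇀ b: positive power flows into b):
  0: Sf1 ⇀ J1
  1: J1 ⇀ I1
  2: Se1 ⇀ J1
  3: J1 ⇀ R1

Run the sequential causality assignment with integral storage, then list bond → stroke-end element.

b0 |Sf1  (Sf1 fixes flow; stroke at Sf1)
b2 |J1  (Se1 fixes effort; stroke away)
b1 |I1  (J1 effort already set via bond 2)
b3 |R1  (0-jn J1 has e-setter on 2)

#0 →Sf1
#1 →I1
#2 →J1
#3 →R1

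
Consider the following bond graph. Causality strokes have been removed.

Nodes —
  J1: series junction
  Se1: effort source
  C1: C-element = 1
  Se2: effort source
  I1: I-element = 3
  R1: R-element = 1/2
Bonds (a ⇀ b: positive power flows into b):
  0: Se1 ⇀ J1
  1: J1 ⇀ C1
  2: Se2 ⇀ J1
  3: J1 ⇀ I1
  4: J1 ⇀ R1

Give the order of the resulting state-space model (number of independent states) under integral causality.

β0 stroke→J1  (source Se1 imposes e)
β2 stroke→J1  (source Se2 imposes e)
β1 stroke→J1  (prefer integral on C1)
β3 stroke→I1  (I1 integral (f out))
β4 stroke→J1  (J1 flow already set via bond 3)

2  (C1, I1 all integral)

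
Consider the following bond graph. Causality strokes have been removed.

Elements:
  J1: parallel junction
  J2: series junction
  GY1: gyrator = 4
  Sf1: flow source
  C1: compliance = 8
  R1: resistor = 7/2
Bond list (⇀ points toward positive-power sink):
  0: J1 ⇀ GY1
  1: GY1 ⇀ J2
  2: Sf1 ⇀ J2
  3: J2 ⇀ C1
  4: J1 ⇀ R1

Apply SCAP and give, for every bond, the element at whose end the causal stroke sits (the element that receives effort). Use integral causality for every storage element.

β0 →J1
β1 →J2
β2 →Sf1
β3 →J2
β4 →R1

#2 stroke at Sf1  (Sf1: flow source, stroke at near end)
#1 stroke at J2  (J2: bond 2 brought flow, rest push out)
#3 stroke at J2  (J2 flow already set via bond 2)
#0 stroke at J1  (GY1 both-in/both-out from 1)
#4 stroke at R1  (J1: bond 0 brought effort, rest push out)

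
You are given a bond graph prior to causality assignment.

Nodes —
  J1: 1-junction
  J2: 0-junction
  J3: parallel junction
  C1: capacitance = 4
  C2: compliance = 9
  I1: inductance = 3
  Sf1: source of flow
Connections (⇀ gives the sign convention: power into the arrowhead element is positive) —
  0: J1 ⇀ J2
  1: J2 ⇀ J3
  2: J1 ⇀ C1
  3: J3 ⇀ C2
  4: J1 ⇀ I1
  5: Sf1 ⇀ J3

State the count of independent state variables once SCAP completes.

3  (C1, C2, I1 all integral)

β5 |Sf1  (source Sf1 imposes f)
β2 |J1  (C1 integral (e out))
β3 |J3  (prefer integral on C2)
β1 |J2  (common-e at J3 fixed by 3)
β0 |J1  (J2: bond 1 brought effort, rest push out)
β4 |I1  (J1: last free bond brings flow in)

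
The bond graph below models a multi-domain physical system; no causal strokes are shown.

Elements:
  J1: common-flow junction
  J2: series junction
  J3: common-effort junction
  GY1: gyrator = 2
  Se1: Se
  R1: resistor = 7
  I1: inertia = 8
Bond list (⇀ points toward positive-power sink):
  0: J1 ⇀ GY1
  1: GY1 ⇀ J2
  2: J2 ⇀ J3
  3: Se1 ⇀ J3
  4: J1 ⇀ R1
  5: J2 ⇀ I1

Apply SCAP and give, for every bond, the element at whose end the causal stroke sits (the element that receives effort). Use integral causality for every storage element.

bond 3 |J3  (Se1 fixes effort; stroke away)
bond 2 |J2  (0-jn J3 has e-setter on 3)
bond 5 |I1  (prefer integral on I1)
bond 1 |J2  (common-f at J2 fixed by 5)
bond 0 |J1  (GY1 both-in/both-out from 1)
bond 4 |R1  (J1: last free bond brings flow in)

#0 →J1
#1 →J2
#2 →J2
#3 →J3
#4 →R1
#5 →I1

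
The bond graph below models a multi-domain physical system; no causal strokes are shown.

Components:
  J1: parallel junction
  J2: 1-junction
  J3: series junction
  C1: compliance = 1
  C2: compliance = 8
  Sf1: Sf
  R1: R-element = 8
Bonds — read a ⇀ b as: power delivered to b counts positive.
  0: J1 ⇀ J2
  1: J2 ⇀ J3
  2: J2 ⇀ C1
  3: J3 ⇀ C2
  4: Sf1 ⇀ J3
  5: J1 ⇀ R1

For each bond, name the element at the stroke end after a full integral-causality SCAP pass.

b0 stroke→J2
b1 stroke→J3
b2 stroke→J2
b3 stroke→J3
b4 stroke→Sf1
b5 stroke→J1

#4 |Sf1  (Sf1: flow source, stroke at near end)
#1 |J3  (1-jn J3 has f-setter on 4)
#3 |J3  (J3: bond 4 brought flow, rest push out)
#0 |J2  (1-jn J2 has f-setter on 1)
#2 |J2  (common-f at J2 fixed by 1)
#5 |J1  (only one effort-in slot at J1)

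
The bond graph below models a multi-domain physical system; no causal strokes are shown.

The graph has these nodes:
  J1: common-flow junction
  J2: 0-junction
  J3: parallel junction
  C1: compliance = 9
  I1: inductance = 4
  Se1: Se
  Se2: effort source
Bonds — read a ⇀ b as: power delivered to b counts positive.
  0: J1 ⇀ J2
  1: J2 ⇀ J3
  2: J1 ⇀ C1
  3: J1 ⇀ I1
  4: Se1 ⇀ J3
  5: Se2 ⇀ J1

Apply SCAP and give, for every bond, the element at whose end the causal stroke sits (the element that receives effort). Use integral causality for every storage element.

bond 0 →J1
bond 1 →J2
bond 2 →J1
bond 3 →I1
bond 4 →J3
bond 5 →J1

#4 |J3  (Se1 (Se) sets effort on bond)
#5 |J1  (Se2 (Se) sets effort on bond)
#1 |J2  (common-e at J3 fixed by 4)
#0 |J1  (0-jn J2 has e-setter on 1)
#2 |J1  (prefer integral on C1)
#3 |I1  (J1 needs exactly one f-in)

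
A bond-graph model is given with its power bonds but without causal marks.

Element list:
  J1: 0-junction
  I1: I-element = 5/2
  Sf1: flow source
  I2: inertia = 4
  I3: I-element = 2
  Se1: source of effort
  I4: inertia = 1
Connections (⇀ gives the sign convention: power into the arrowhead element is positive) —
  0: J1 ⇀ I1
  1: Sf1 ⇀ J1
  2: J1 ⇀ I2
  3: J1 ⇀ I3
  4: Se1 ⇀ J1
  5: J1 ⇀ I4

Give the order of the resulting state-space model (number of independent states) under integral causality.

4  (I1, I2, I3, I4 all integral)

#1 stroke at Sf1  (Sf1 fixes flow; stroke at Sf1)
#4 stroke at J1  (Se1 fixes effort; stroke away)
#0 stroke at I1  (0-jn J1 has e-setter on 4)
#2 stroke at I2  (common-e at J1 fixed by 4)
#3 stroke at I3  (common-e at J1 fixed by 4)
#5 stroke at I4  (common-e at J1 fixed by 4)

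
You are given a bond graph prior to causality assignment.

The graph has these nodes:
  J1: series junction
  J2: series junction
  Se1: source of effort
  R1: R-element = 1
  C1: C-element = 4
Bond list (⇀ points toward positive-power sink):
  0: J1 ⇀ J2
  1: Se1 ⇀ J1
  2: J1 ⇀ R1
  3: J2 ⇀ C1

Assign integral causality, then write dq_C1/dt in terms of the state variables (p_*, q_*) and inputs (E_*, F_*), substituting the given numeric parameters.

dq_C1/dt = E_Se1 - q_C1/4

bond 1 |J1  (source Se1 imposes e)
bond 3 |J2  (C1 outputs effort q/C1)
bond 0 |J1  (J2 needs exactly one f-in)
bond 2 |R1  (closing 1-jn rule on J1)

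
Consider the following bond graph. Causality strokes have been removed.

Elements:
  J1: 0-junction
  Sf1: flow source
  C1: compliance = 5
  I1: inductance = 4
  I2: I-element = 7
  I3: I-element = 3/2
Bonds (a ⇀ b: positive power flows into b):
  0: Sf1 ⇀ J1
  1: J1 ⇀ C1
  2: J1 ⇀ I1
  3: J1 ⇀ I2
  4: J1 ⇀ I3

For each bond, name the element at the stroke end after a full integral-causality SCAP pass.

β0 →Sf1
β1 →J1
β2 →I1
β3 →I2
β4 →I3

β0 →Sf1  (Sf1 (Sf) sets flow on bond)
β1 →J1  (C1: C, integral causality)
β2 →I1  (J1: bond 1 brought effort, rest push out)
β3 →I2  (common-e at J1 fixed by 1)
β4 →I3  (common-e at J1 fixed by 1)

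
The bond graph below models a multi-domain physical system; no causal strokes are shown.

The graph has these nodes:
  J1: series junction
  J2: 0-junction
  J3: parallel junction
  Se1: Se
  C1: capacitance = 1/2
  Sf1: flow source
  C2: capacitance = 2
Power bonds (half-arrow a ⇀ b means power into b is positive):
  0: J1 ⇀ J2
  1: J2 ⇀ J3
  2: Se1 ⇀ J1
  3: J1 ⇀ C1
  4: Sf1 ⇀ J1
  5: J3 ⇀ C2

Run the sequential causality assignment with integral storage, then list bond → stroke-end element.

bond 0 →J1
bond 1 →J2
bond 2 →J1
bond 3 →J1
bond 4 →Sf1
bond 5 →J3

bond 2 stroke→J1  (Se1: effort source, stroke at far end)
bond 4 stroke→Sf1  (Sf1 (Sf) sets flow on bond)
bond 0 stroke→J1  (J1 flow already set via bond 4)
bond 3 stroke→J1  (J1 flow already set via bond 4)
bond 1 stroke→J2  (J2 needs exactly one e-in)
bond 5 stroke→J3  (J3: last free bond brings effort in)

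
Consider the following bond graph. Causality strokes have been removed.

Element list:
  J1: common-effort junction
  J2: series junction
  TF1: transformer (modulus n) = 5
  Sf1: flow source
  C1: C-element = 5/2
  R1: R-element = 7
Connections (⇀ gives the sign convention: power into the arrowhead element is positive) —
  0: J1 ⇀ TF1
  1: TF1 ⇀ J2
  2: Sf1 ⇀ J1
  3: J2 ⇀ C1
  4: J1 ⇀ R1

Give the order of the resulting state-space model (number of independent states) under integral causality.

1  (C1 all integral)

b2 stroke at Sf1  (Sf1: flow source, stroke at near end)
b3 stroke at J2  (C1: C, integral causality)
b1 stroke at TF1  (closing 1-jn rule on J2)
b0 stroke at J1  (TF1: transformer flips bond 1)
b4 stroke at R1  (0-jn J1 has e-setter on 0)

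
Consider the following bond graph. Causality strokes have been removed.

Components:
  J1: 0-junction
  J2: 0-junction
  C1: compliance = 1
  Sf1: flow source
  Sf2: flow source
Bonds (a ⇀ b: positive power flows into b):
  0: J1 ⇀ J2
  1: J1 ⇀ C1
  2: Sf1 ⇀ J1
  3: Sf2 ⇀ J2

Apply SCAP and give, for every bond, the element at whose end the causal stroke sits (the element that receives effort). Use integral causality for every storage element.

β0 →J2
β1 →J1
β2 →Sf1
β3 →Sf2

bond 2 |Sf1  (source Sf1 imposes f)
bond 3 |Sf2  (Sf2 fixes flow; stroke at Sf2)
bond 0 |J2  (only one effort-in slot at J2)
bond 1 |J1  (closing 0-jn rule on J1)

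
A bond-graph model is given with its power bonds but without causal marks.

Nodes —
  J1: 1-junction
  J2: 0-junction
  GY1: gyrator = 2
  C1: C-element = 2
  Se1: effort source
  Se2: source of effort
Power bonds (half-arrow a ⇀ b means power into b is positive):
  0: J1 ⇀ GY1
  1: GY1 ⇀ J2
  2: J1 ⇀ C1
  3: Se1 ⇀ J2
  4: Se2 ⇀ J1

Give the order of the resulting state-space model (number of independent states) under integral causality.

1  (C1 all integral)

β3 stroke→J2  (source Se1 imposes e)
β4 stroke→J1  (Se2: effort source, stroke at far end)
β1 stroke→GY1  (0-jn J2 has e-setter on 3)
β0 stroke→GY1  (GY GY1: same side as bond 1)
β2 stroke→J1  (1-jn J1 has f-setter on 0)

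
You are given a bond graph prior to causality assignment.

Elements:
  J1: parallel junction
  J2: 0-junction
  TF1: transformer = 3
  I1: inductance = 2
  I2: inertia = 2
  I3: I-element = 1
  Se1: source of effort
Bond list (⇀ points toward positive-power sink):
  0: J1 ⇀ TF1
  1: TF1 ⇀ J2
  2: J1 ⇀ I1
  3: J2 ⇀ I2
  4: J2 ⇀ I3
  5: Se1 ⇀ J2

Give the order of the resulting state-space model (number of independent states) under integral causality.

β5 →J2  (Se1 (Se) sets effort on bond)
β1 →TF1  (0-jn J2 has e-setter on 5)
β3 →I2  (0-jn J2 has e-setter on 5)
β4 →I3  (J2 effort already set via bond 5)
β0 →J1  (TF1 one-in-one-out from 1)
β2 →I1  (J1 effort already set via bond 0)

3  (I1, I2, I3 all integral)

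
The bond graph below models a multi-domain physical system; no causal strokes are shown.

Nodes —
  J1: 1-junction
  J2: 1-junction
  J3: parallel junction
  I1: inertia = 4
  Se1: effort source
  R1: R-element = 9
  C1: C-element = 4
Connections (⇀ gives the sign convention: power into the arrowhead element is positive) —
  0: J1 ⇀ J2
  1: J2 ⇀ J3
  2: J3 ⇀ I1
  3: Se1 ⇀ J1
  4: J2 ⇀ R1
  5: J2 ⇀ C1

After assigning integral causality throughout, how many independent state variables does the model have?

b3 stroke at J1  (Se1 fixes effort; stroke away)
b0 stroke at J2  (only one flow-in slot at J1)
b2 stroke at I1  (I1: I, integral causality)
b1 stroke at J3  (J3 needs exactly one e-in)
b4 stroke at J2  (J2 flow already set via bond 1)
b5 stroke at J2  (J2 flow already set via bond 1)

2  (C1, I1 all integral)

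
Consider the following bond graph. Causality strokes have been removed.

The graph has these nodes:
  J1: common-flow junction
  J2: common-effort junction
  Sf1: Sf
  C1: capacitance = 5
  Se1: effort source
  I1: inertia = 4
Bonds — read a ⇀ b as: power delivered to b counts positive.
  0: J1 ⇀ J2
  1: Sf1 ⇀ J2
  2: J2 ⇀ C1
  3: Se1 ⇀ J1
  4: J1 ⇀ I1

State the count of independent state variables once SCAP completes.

2  (C1, I1 all integral)

β1 |Sf1  (Sf1: flow source, stroke at near end)
β3 |J1  (Se1 fixes effort; stroke away)
β2 |J2  (C1 integral (e out))
β0 |J1  (common-e at J2 fixed by 2)
β4 |I1  (J1: last free bond brings flow in)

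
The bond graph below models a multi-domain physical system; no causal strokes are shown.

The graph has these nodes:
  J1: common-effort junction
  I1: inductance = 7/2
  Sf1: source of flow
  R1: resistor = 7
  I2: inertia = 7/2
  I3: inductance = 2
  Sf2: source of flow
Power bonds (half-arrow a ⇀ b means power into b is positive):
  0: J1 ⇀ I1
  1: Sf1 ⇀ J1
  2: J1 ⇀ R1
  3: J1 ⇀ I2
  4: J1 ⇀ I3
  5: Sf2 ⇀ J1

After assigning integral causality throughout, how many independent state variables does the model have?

b1 stroke→Sf1  (Sf1 (Sf) sets flow on bond)
b5 stroke→Sf2  (source Sf2 imposes f)
b0 stroke→I1  (prefer integral on I1)
b3 stroke→I2  (I2: I, integral causality)
b4 stroke→I3  (I3: I, integral causality)
b2 stroke→J1  (closing 0-jn rule on J1)

3  (I1, I2, I3 all integral)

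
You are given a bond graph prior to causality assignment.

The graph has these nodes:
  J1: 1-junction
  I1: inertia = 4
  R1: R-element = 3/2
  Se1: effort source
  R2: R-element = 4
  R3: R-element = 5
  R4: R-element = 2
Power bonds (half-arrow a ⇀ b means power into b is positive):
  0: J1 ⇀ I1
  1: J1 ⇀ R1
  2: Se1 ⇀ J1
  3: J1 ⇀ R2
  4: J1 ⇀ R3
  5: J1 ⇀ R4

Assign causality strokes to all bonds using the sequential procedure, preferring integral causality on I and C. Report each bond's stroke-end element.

β0 |I1
β1 |J1
β2 |J1
β3 |J1
β4 |J1
β5 |J1

bond 2 stroke at J1  (Se1: effort source, stroke at far end)
bond 0 stroke at I1  (prefer integral on I1)
bond 1 stroke at J1  (J1 flow already set via bond 0)
bond 3 stroke at J1  (1-jn J1 has f-setter on 0)
bond 4 stroke at J1  (J1 flow already set via bond 0)
bond 5 stroke at J1  (common-f at J1 fixed by 0)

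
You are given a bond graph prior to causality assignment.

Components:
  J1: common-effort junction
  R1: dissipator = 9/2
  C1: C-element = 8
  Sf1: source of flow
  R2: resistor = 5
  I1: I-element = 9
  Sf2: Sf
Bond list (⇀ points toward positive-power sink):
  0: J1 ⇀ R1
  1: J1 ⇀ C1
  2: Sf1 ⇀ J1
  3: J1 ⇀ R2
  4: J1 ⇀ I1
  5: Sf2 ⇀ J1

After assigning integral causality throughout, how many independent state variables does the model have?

2  (C1, I1 all integral)

β2 stroke at Sf1  (Sf1: flow source, stroke at near end)
β5 stroke at Sf2  (Sf2: flow source, stroke at near end)
β1 stroke at J1  (C1 outputs effort q/C1)
β0 stroke at R1  (0-jn J1 has e-setter on 1)
β3 stroke at R2  (J1: bond 1 brought effort, rest push out)
β4 stroke at I1  (0-jn J1 has e-setter on 1)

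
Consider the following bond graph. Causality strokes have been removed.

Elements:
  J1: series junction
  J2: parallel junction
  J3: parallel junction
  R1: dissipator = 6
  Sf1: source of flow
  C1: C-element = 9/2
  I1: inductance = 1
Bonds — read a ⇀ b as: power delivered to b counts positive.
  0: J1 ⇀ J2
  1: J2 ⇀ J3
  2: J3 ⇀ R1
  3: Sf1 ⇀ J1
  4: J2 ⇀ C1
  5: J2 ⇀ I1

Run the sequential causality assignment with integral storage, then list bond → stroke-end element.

bond 0 stroke→J1
bond 1 stroke→J3
bond 2 stroke→R1
bond 3 stroke→Sf1
bond 4 stroke→J2
bond 5 stroke→I1

#3 →Sf1  (Sf1: flow source, stroke at near end)
#0 →J1  (1-jn J1 has f-setter on 3)
#4 →J2  (prefer integral on C1)
#1 →J3  (J2: bond 4 brought effort, rest push out)
#5 →I1  (common-e at J2 fixed by 4)
#2 →R1  (J3: bond 1 brought effort, rest push out)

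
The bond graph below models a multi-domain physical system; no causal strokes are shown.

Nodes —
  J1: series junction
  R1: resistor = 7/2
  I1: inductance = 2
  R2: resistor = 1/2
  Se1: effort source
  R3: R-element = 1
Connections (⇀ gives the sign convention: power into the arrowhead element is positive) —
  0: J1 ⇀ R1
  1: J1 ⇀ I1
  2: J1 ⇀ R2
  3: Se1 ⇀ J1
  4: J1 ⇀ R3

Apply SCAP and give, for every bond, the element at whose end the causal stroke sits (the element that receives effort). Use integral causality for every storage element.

b0 stroke→J1
b1 stroke→I1
b2 stroke→J1
b3 stroke→J1
b4 stroke→J1

bond 3 |J1  (Se1 fixes effort; stroke away)
bond 1 |I1  (I1: I, integral causality)
bond 0 |J1  (J1: bond 1 brought flow, rest push out)
bond 2 |J1  (1-jn J1 has f-setter on 1)
bond 4 |J1  (J1: bond 1 brought flow, rest push out)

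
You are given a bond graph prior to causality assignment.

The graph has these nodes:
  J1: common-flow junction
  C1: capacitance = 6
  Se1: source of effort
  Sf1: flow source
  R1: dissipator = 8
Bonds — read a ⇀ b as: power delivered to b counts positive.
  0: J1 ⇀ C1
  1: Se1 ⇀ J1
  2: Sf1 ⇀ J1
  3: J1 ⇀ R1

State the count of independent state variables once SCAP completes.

bond 1 stroke→J1  (source Se1 imposes e)
bond 2 stroke→Sf1  (Sf1 fixes flow; stroke at Sf1)
bond 0 stroke→J1  (1-jn J1 has f-setter on 2)
bond 3 stroke→J1  (J1 flow already set via bond 2)

1  (C1 all integral)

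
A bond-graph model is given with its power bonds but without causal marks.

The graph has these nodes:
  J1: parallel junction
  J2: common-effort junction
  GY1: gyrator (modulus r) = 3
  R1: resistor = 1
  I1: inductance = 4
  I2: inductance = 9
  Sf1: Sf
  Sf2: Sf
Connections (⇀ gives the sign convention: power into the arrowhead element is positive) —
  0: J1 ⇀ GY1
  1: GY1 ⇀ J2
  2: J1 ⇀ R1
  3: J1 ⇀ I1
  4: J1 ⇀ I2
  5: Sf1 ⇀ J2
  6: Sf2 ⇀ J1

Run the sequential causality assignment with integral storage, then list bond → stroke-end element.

#5 |Sf1  (Sf1 (Sf) sets flow on bond)
#6 |Sf2  (Sf2 fixes flow; stroke at Sf2)
#1 |J2  (only one effort-in slot at J2)
#0 |J1  (through GY1, causality inverts; strokes same side of GY1)
#2 |R1  (J1: bond 0 brought effort, rest push out)
#3 |I1  (J1 effort already set via bond 0)
#4 |I2  (common-e at J1 fixed by 0)

β0 →J1
β1 →J2
β2 →R1
β3 →I1
β4 →I2
β5 →Sf1
β6 →Sf2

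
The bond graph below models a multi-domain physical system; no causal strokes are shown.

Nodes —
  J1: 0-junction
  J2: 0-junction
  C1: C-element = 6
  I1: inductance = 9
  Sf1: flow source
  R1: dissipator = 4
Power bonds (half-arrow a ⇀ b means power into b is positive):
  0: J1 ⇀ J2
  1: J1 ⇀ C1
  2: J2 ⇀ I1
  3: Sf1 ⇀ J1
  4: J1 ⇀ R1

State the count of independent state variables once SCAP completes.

2  (C1, I1 all integral)

#3 stroke→Sf1  (source Sf1 imposes f)
#1 stroke→J1  (C1 outputs effort q/C1)
#0 stroke→J2  (J1: bond 1 brought effort, rest push out)
#4 stroke→R1  (common-e at J1 fixed by 1)
#2 stroke→I1  (common-e at J2 fixed by 0)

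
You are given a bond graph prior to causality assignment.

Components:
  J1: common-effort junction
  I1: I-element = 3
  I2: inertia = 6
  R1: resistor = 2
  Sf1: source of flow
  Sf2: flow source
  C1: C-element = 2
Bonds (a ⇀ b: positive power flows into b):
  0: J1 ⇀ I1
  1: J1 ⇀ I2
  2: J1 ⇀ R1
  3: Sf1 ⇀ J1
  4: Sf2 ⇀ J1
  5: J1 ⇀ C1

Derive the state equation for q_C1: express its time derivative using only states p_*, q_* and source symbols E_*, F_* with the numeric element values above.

bond 3 |Sf1  (Sf1: flow source, stroke at near end)
bond 4 |Sf2  (Sf2 (Sf) sets flow on bond)
bond 0 |I1  (I1: I, integral causality)
bond 1 |I2  (I2 outputs flow p/I2)
bond 5 |J1  (C1: C, integral causality)
bond 2 |R1  (J1: bond 5 brought effort, rest push out)

dq_C1/dt = F_Sf1 + F_Sf2 - p_I1/3 - p_I2/6 - q_C1/4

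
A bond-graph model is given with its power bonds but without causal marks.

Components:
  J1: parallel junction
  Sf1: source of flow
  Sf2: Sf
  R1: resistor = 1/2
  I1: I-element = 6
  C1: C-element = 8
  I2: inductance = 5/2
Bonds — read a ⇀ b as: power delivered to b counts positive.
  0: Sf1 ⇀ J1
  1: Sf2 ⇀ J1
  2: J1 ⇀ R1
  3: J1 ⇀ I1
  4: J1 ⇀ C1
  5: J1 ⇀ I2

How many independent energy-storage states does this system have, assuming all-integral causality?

3  (C1, I1, I2 all integral)

b0 stroke at Sf1  (Sf1 (Sf) sets flow on bond)
b1 stroke at Sf2  (Sf2: flow source, stroke at near end)
b3 stroke at I1  (I1: I, integral causality)
b4 stroke at J1  (C1 outputs effort q/C1)
b2 stroke at R1  (J1 effort already set via bond 4)
b5 stroke at I2  (common-e at J1 fixed by 4)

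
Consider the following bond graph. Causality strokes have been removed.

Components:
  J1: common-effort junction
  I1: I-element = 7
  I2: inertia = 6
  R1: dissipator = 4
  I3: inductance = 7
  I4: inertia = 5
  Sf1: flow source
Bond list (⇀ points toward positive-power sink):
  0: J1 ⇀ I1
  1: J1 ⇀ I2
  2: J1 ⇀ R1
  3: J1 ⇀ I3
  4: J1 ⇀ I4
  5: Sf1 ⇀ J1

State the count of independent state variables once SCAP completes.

b5 |Sf1  (Sf1: flow source, stroke at near end)
b0 |I1  (I1 integral (f out))
b1 |I2  (I2: I, integral causality)
b3 |I3  (I3 outputs flow p/I3)
b4 |I4  (prefer integral on I4)
b2 |J1  (closing 0-jn rule on J1)

4  (I1, I2, I3, I4 all integral)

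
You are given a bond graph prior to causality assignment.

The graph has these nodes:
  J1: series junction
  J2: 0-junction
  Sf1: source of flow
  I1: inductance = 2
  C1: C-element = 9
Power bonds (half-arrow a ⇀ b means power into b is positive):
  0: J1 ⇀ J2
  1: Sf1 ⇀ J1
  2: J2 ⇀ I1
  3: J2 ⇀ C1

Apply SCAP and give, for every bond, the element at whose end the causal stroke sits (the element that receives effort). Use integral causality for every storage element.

bond 1 stroke at Sf1  (Sf1: flow source, stroke at near end)
bond 0 stroke at J1  (J1 flow already set via bond 1)
bond 2 stroke at I1  (I1 integral (f out))
bond 3 stroke at J2  (only one effort-in slot at J2)

bond 0 →J1
bond 1 →Sf1
bond 2 →I1
bond 3 →J2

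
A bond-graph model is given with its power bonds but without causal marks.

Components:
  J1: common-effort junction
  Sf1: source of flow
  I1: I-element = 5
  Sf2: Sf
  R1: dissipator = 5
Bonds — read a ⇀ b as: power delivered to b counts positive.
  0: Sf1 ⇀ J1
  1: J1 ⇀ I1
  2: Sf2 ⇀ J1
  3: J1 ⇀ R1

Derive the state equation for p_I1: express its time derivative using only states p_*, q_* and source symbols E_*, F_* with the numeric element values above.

b0 stroke→Sf1  (Sf1 (Sf) sets flow on bond)
b2 stroke→Sf2  (source Sf2 imposes f)
b1 stroke→I1  (I1: I, integral causality)
b3 stroke→J1  (closing 0-jn rule on J1)

dp_I1/dt = 5*F_Sf1 + 5*F_Sf2 - p_I1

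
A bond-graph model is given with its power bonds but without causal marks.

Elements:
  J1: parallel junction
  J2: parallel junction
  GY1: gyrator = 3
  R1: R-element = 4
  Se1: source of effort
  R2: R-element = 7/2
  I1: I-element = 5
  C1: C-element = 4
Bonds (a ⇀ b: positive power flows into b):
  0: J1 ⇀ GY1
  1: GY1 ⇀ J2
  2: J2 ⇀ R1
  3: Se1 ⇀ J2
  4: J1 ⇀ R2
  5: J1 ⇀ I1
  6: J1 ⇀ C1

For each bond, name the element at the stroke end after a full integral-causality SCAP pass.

bond 3 stroke at J2  (Se1 fixes effort; stroke away)
bond 1 stroke at GY1  (J2 effort already set via bond 3)
bond 2 stroke at R1  (0-jn J2 has e-setter on 3)
bond 0 stroke at GY1  (GY1 both-in/both-out from 1)
bond 5 stroke at I1  (I1: I, integral causality)
bond 6 stroke at J1  (C1 outputs effort q/C1)
bond 4 stroke at R2  (0-jn J1 has e-setter on 6)

#0 →GY1
#1 →GY1
#2 →R1
#3 →J2
#4 →R2
#5 →I1
#6 →J1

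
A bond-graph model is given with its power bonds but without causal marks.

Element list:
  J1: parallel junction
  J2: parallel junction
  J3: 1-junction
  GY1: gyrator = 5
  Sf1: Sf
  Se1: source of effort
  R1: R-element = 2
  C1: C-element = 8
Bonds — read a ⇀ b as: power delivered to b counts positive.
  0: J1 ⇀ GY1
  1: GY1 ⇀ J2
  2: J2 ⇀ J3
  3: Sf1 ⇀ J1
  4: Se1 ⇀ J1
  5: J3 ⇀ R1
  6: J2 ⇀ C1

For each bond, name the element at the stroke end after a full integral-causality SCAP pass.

bond 3 stroke at Sf1  (Sf1 fixes flow; stroke at Sf1)
bond 4 stroke at J1  (Se1 fixes effort; stroke away)
bond 0 stroke at GY1  (J1 effort already set via bond 4)
bond 1 stroke at GY1  (GY1 both-in/both-out from 0)
bond 6 stroke at J2  (prefer integral on C1)
bond 2 stroke at J3  (J2: bond 6 brought effort, rest push out)
bond 5 stroke at R1  (J3 needs exactly one f-in)

bond 0 →GY1
bond 1 →GY1
bond 2 →J3
bond 3 →Sf1
bond 4 →J1
bond 5 →R1
bond 6 →J2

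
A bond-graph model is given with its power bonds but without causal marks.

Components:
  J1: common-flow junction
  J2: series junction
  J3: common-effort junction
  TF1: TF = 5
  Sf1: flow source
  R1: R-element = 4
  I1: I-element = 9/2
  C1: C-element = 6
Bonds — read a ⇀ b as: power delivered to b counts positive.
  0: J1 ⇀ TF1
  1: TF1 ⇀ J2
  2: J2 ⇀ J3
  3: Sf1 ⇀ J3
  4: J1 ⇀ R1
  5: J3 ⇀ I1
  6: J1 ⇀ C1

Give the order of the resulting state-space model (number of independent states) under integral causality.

2  (C1, I1 all integral)

bond 3 |Sf1  (Sf1 (Sf) sets flow on bond)
bond 5 |I1  (prefer integral on I1)
bond 2 |J3  (J3: last free bond brings effort in)
bond 1 |J2  (J2: bond 2 brought flow, rest push out)
bond 0 |TF1  (through TF1, causality passes straight; one stroke at TF1)
bond 4 |J1  (common-f at J1 fixed by 0)
bond 6 |J1  (1-jn J1 has f-setter on 0)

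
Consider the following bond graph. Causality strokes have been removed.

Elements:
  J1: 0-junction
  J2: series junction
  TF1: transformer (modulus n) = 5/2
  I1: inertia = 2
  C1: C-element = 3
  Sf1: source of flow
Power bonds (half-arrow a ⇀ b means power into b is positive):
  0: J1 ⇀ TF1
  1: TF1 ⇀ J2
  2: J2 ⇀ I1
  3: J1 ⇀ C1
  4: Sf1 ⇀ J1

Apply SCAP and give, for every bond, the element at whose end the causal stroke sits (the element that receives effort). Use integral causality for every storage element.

b0 |TF1
b1 |J2
b2 |I1
b3 |J1
b4 |Sf1

b4 stroke at Sf1  (Sf1 (Sf) sets flow on bond)
b2 stroke at I1  (prefer integral on I1)
b1 stroke at J2  (common-f at J2 fixed by 2)
b0 stroke at TF1  (TF TF1: opposite of bond 1)
b3 stroke at J1  (only one effort-in slot at J1)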